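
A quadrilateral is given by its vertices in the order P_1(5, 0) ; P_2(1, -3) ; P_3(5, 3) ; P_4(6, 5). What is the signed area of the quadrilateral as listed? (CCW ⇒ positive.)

-7.5

Apply the shoelace formula: 2A = Σ (x_i·y_{i+1} − x_{i+1}·y_i), indices taken mod 4.
Σ = (-15) + (18) + (7) + (-25) = -15
Signed area = Σ/2 = -7.5 (negative ⇒ clockwise traversal).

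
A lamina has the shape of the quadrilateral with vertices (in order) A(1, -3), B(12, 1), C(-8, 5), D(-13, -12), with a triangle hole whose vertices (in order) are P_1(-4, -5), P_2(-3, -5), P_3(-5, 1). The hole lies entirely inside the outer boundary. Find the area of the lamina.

Outer boundary:
Σ = (37) + (68) + (161) + (51) = 317
Area = |Σ|/2 = 158.5.
Hole:
Apply the surveyor's formula: 2A = Σ (x_i·y_{i+1} − x_{i+1}·y_i), indices taken mod 3.
P_1→P_2: (-4)(-5) − (-3)(-5) = 5
P_2→P_3: (-3)(1) − (-5)(-5) = -28
P_3→P_1: (-5)(-5) − (-4)(1) = 29
Σ = 6
Area = |Σ|/2 = 3.
Net area = 158.5 − 3 = 155.5.

155.5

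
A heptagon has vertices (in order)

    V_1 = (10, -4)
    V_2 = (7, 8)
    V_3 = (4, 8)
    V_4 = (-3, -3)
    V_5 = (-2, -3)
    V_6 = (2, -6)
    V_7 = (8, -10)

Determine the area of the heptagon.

130.5

Cross-terms: 108, 24, 12, 3, 18, 28, 68  ⇒  Σ = 261
Area = |Σ|/2 = 130.5.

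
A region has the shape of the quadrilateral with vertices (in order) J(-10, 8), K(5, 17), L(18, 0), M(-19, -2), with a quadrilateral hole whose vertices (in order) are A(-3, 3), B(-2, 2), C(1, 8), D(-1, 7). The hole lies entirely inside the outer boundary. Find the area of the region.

Outer boundary:
Apply the surveyor's formula: 2A = Σ (x_i·y_{i+1} − x_{i+1}·y_i), indices taken mod 4.
Σ = (-210) + (-306) + (-36) + (-172) = -724
Area = |Σ|/2 = 362.
Hole:
A→B: (-3)(2) − (-2)(3) = 0
B→C: (-2)(8) − (1)(2) = -18
C→D: (1)(7) − (-1)(8) = 15
D→A: (-1)(3) − (-3)(7) = 18
Σ = 15
Area = |Σ|/2 = 7.5.
Net area = 362 − 7.5 = 354.5.

354.5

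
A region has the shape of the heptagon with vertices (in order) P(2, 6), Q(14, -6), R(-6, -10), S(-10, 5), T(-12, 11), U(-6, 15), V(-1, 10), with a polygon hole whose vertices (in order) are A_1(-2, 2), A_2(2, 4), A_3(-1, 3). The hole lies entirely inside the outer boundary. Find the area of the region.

317.5

Outer boundary:
Σ = (-96) + (-176) + (-130) + (-50) + (-114) + (-45) + (-26) = -637
Area = |Σ|/2 = 318.5.
Hole:
A_1→A_2: (-2)(4) − (2)(2) = -12
A_2→A_3: (2)(3) − (-1)(4) = 10
A_3→A_1: (-1)(2) − (-2)(3) = 4
Σ = 2
Area = |Σ|/2 = 1.
Net area = 318.5 − 1 = 317.5.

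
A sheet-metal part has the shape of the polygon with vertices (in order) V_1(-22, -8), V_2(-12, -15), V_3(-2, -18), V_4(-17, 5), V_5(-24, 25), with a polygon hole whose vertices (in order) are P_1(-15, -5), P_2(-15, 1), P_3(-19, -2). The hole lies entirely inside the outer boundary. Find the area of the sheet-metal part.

Outer boundary:
Apply the shoelace (surveyor's) formula: 2A = Σ (x_i·y_{i+1} − x_{i+1}·y_i), indices taken mod 5.
Cross-terms: 234, 186, -316, -305, 742  ⇒  Σ = 541
Area = |Σ|/2 = 270.5.
Hole:
Cross-terms: -90, 49, 65  ⇒  Σ = 24
Area = |Σ|/2 = 12.
Net area = 270.5 − 12 = 258.5.

258.5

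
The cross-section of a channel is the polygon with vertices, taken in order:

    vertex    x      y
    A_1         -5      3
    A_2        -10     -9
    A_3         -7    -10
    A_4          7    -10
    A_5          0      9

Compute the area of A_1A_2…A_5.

Apply the shoelace (surveyor's) formula: 2A = Σ (x_i·y_{i+1} − x_{i+1}·y_i), indices taken mod 5.
Σ = (75) + (37) + (140) + (63) + (45) = 360
Area = |Σ|/2 = 180.

180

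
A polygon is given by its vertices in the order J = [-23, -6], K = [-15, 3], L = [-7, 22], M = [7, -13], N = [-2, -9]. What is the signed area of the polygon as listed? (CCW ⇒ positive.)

-407.5

Apply the shoelace formula: 2A = Σ (x_i·y_{i+1} − x_{i+1}·y_i), indices taken mod 5.
Cross-terms: -159, -309, -63, -89, -195  ⇒  Σ = -815
Signed area = Σ/2 = -407.5 (negative ⇒ clockwise traversal).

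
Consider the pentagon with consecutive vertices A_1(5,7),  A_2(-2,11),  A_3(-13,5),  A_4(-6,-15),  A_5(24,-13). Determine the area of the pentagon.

A_1→A_2: (5)(11) − (-2)(7) = 69
A_2→A_3: (-2)(5) − (-13)(11) = 133
A_3→A_4: (-13)(-15) − (-6)(5) = 225
A_4→A_5: (-6)(-13) − (24)(-15) = 438
A_5→A_1: (24)(7) − (5)(-13) = 233
Σ = 1098
Area = |Σ|/2 = 549.

549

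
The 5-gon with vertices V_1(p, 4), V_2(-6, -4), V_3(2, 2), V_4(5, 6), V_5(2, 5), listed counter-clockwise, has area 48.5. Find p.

The doubled signed area Σ (x_i y_{i+1} − x_{i+1} y_i) is linear in p.
With p=0 it equals 43; the coefficient of p is -9 (from the two edges through V_1).
So -9·p + 43 = 2·48.5 = 97 ⇒ p = -6.

-6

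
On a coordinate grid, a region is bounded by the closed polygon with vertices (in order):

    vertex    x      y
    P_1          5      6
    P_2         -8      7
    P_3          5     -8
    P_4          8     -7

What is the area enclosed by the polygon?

112

Cross-terms: 83, 29, 29, 83  ⇒  Σ = 224
Area = |Σ|/2 = 112.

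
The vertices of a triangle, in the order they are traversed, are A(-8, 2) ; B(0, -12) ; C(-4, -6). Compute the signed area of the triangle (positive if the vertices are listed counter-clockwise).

-4

Apply Gauss's area formula: 2A = Σ (x_i·y_{i+1} − x_{i+1}·y_i), indices taken mod 3.
A→B: (-8)(-12) − (0)(2) = 96
B→C: (0)(-6) − (-4)(-12) = -48
C→A: (-4)(2) − (-8)(-6) = -56
Σ = -8
Signed area = Σ/2 = -4 (negative ⇒ clockwise traversal).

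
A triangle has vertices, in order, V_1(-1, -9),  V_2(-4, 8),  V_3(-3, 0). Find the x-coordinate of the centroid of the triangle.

Apply the shoelace formula. First the cross-terms c_i = x_i·y_{i+1} − x_{i+1}·y_i:
  -44, 24, 27  ⇒  2A = 7, A = 3.5.
Then Σ (x_i + x_{i+1})·c_i = -56, so x̄ = -56 / (6·3.5) = -8/3.

-8/3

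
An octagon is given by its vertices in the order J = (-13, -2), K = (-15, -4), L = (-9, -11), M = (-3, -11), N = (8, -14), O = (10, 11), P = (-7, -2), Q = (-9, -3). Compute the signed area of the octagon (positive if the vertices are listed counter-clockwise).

Apply the surveyor's formula: 2A = Σ (x_i·y_{i+1} − x_{i+1}·y_i), indices taken mod 8.
Σ = (22) + (129) + (66) + (130) + (228) + (57) + (3) + (-21) = 614
Signed area = Σ/2 = 307 (positive ⇒ counter-clockwise traversal).

307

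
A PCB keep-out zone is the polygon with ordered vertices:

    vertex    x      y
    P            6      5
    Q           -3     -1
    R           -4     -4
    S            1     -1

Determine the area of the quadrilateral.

18

Apply Gauss's area formula: 2A = Σ (x_i·y_{i+1} − x_{i+1}·y_i), indices taken mod 4.
Σ = (9) + (8) + (8) + (11) = 36
Area = |Σ|/2 = 18.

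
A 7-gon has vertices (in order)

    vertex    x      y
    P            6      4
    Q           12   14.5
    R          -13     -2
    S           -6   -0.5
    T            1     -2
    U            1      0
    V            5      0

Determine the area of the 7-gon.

Σ = (39) + (164.5) + (-5.5) + (12.5) + (2) + (0) + (20) = 232.5
Area = |Σ|/2 = 116.25.

116.25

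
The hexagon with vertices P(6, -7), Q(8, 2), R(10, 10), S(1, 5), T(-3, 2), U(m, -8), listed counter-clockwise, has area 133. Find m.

-1

Write out the shoelace sum; only the two edges meeting at U involve m:
2·Area = [((-3)·(-8) − m·2) + (m·(-7) − 6·(-8))] + 185
       = -9·m + 257 = 266
⇒ m = -1.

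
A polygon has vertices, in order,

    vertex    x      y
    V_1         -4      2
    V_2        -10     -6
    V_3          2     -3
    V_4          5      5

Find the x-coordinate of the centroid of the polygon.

-83/47

Apply the shoelace (surveyor's) formula. First the cross-terms c_i = x_i·y_{i+1} − x_{i+1}·y_i:
  44, 42, 25, 30  ⇒  2A = 141, A = 70.5.
Then Σ (x_i + x_{i+1})·c_i = -747, so x̄ = -747 / (6·70.5) = -83/47.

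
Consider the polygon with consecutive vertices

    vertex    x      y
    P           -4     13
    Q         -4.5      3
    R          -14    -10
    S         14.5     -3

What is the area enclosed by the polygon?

P→Q: (-4)(3) − (-4.5)(13) = 46.5
Q→R: (-4.5)(-10) − (-14)(3) = 87
R→S: (-14)(-3) − (14.5)(-10) = 187
S→P: (14.5)(13) − (-4)(-3) = 176.5
Σ = 497
Area = |Σ|/2 = 248.5.

248.5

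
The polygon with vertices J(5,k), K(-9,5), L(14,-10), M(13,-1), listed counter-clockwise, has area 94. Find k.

The doubled signed area Σ (x_i y_{i+1} − x_{i+1} y_i) is linear in k.
With k=0 it equals 166; the coefficient of k is 22 (from the two edges through J).
So 22·k + 166 = 2·94 = 188 ⇒ k = 1.

1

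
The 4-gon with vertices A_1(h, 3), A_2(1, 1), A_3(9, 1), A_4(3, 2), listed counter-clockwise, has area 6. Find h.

1

The doubled signed area Σ (x_i y_{i+1} − x_{i+1} y_i) is linear in h.
With h=0 it equals 13; the coefficient of h is -1 (from the two edges through A_1).
So -1·h + 13 = 2·6 = 12 ⇒ h = 1.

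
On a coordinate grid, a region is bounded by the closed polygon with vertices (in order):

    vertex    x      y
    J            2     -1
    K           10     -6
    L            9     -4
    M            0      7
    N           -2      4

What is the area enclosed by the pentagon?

Apply the shoelace formula: 2A = Σ (x_i·y_{i+1} − x_{i+1}·y_i), indices taken mod 5.
Σ = (-2) + (14) + (63) + (14) + (-6) = 83
Area = |Σ|/2 = 41.5.

41.5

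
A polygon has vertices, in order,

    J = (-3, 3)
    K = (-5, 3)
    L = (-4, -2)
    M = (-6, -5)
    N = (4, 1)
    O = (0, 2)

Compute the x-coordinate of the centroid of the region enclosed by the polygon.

Apply the shoelace formula. First the cross-terms c_i = x_i·y_{i+1} − x_{i+1}·y_i:
  6, 22, 8, 14, 8, 6  ⇒  2A = 64, A = 32.
Then Σ (x_i + x_{i+1})·c_i = -340, so x̄ = -340 / (6·32) = -85/48.

-85/48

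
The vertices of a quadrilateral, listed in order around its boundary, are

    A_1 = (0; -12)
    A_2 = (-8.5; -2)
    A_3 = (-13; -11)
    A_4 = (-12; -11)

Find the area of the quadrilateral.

60.25

Apply Gauss's area formula: 2A = Σ (x_i·y_{i+1} − x_{i+1}·y_i), indices taken mod 4.
A_1→A_2: (0)(-2) − (-8.5)(-12) = -102
A_2→A_3: (-8.5)(-11) − (-13)(-2) = 67.5
A_3→A_4: (-13)(-11) − (-12)(-11) = 11
A_4→A_1: (-12)(-12) − (0)(-11) = 144
Σ = 120.5
Area = |Σ|/2 = 60.25.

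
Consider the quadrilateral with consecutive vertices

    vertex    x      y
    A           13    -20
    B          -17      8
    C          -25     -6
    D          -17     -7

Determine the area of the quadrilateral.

285

Apply the shoelace formula: 2A = Σ (x_i·y_{i+1} − x_{i+1}·y_i), indices taken mod 4.
Σ = (-236) + (302) + (73) + (431) = 570
Area = |Σ|/2 = 285.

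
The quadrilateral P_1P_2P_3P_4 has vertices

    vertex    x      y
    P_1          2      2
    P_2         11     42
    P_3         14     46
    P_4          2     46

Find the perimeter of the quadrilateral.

|P_1P_2| = √((9)² + (40)²) = √1681 = 41
|P_2P_3| = √((3)² + (4)²) = √25 = 5
|P_3P_4| = √((-12)² + (0)²) = √144 = 12
|P_4P_1| = √((0)² + (-44)²) = √1936 = 44
Perimeter = 41 + 5 + 12 + 44 = 102.

102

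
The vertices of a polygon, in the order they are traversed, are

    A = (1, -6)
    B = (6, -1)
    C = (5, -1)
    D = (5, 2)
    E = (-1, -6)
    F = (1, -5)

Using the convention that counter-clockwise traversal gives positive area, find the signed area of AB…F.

15.5

Apply Gauss's area formula: 2A = Σ (x_i·y_{i+1} − x_{i+1}·y_i), indices taken mod 6.
A→B: (1)(-1) − (6)(-6) = 35
B→C: (6)(-1) − (5)(-1) = -1
C→D: (5)(2) − (5)(-1) = 15
D→E: (5)(-6) − (-1)(2) = -28
E→F: (-1)(-5) − (1)(-6) = 11
F→A: (1)(-6) − (1)(-5) = -1
Σ = 31
Signed area = Σ/2 = 15.5 (positive ⇒ counter-clockwise traversal).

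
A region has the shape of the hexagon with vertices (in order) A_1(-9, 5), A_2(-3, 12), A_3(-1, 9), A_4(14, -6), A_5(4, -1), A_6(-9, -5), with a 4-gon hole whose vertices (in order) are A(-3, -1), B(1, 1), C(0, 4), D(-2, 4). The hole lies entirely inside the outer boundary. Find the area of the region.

Outer boundary:
Apply the surveyor's formula: 2A = Σ (x_i·y_{i+1} − x_{i+1}·y_i), indices taken mod 6.
Σ = (-93) + (-15) + (-120) + (10) + (-29) + (-90) = -337
Area = |Σ|/2 = 168.5.
Hole:
Apply the shoelace (surveyor's) formula: 2A = Σ (x_i·y_{i+1} − x_{i+1}·y_i), indices taken mod 4.
Σ = (-2) + (4) + (8) + (14) = 24
Area = |Σ|/2 = 12.
Net area = 168.5 − 12 = 156.5.

156.5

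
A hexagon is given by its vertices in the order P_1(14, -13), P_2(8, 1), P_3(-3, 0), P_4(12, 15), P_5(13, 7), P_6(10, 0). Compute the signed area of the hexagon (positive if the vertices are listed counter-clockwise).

Σ = (118) + (3) + (-45) + (-111) + (-70) + (-130) = -235
Signed area = Σ/2 = -117.5 (negative ⇒ clockwise traversal).

-117.5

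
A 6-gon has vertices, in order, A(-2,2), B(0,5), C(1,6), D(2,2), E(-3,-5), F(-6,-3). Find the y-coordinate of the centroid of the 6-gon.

Apply the shoelace formula. First the cross-terms c_i = x_i·y_{i+1} − x_{i+1}·y_i:
  -10, -5, -10, -4, -21, -18  ⇒  2A = -68, A = -34.
Then Σ (y_i + y_{i+1})·c_i = -7, so ȳ = -7 / (6·(-34)) = 7/204.

7/204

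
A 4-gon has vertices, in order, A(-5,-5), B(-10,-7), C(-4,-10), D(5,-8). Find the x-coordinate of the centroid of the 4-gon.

Apply the shoelace formula. First the cross-terms c_i = x_i·y_{i+1} − x_{i+1}·y_i:
  -15, 72, 82, -65  ⇒  2A = 74, A = 37.
Then Σ (x_i + x_{i+1})·c_i = -701, so x̄ = -701 / (6·37) = -701/222.

-701/222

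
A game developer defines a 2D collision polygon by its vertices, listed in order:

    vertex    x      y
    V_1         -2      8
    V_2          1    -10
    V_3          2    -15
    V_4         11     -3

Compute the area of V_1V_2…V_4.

129

Apply the surveyor's formula: 2A = Σ (x_i·y_{i+1} − x_{i+1}·y_i), indices taken mod 4.
V_1→V_2: (-2)(-10) − (1)(8) = 12
V_2→V_3: (1)(-15) − (2)(-10) = 5
V_3→V_4: (2)(-3) − (11)(-15) = 159
V_4→V_1: (11)(8) − (-2)(-3) = 82
Σ = 258
Area = |Σ|/2 = 129.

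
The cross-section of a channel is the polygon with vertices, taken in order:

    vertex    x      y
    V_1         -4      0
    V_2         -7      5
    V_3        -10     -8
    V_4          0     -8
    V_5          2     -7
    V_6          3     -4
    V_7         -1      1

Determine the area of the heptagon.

Σ = (-20) + (106) + (80) + (16) + (13) + (-1) + (4) = 198
Area = |Σ|/2 = 99.

99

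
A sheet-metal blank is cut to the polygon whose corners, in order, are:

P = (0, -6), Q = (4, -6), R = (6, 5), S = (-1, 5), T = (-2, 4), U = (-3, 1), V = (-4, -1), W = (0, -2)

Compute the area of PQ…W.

Apply the shoelace formula: 2A = Σ (x_i·y_{i+1} − x_{i+1}·y_i), indices taken mod 8.
Σ = (24) + (56) + (35) + (6) + (10) + (7) + (8) + (0) = 146
Area = |Σ|/2 = 73.

73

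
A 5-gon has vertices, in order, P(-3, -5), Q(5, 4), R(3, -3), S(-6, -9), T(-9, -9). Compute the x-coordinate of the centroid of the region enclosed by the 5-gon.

Apply the shoelace formula. First the cross-terms c_i = x_i·y_{i+1} − x_{i+1}·y_i:
  13, -27, -45, -27, 18  ⇒  2A = -68, A = -34.
Then Σ (x_i + x_{i+1})·c_i = 134, so x̄ = 134 / (6·(-34)) = -67/102.

-67/102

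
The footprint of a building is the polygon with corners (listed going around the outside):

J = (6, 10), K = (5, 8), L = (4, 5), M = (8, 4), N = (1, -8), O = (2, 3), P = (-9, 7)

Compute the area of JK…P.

86.5

Apply Gauss's area formula: 2A = Σ (x_i·y_{i+1} − x_{i+1}·y_i), indices taken mod 7.
Cross-terms: -2, -7, -24, -68, 19, 41, -132  ⇒  Σ = -173
Area = |Σ|/2 = 86.5.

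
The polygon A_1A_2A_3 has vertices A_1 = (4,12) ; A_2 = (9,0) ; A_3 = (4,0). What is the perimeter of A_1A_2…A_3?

|A_1A_2| = √((5)² + (-12)²) = √169 = 13
|A_2A_3| = √((-5)² + (0)²) = √25 = 5
|A_3A_1| = √((0)² + (12)²) = √144 = 12
Perimeter = 13 + 5 + 12 = 30.

30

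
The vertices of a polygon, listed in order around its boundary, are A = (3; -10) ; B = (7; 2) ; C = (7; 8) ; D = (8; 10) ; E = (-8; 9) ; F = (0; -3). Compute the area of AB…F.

154.5

Apply the surveyor's formula: 2A = Σ (x_i·y_{i+1} − x_{i+1}·y_i), indices taken mod 6.
Σ = (76) + (42) + (6) + (152) + (24) + (9) = 309
Area = |Σ|/2 = 154.5.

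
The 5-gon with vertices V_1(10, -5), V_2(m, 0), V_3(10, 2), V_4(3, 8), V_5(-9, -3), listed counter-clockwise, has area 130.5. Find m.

7

Write out the shoelace sum; only the two edges meeting at V_2 involve m:
2·Area = [(10·0 − m·(-5)) + (m·2 − 10·0)] + 212
       = 7·m + 212 = 261
⇒ m = 7.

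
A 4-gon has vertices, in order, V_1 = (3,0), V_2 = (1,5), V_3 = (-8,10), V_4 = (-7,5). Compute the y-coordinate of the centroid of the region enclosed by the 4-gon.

Apply Gauss's area formula. First the cross-terms c_i = x_i·y_{i+1} − x_{i+1}·y_i:
  15, 50, 30, -15  ⇒  2A = 80, A = 40.
Then Σ (y_i + y_{i+1})·c_i = 1200, so ȳ = 1200 / (6·40) = 5.

5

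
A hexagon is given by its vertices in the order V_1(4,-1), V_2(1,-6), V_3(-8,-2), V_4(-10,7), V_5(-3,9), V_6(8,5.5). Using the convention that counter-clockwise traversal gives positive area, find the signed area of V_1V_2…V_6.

-168.25

V_1→V_2: (4)(-6) − (1)(-1) = -23
V_2→V_3: (1)(-2) − (-8)(-6) = -50
V_3→V_4: (-8)(7) − (-10)(-2) = -76
V_4→V_5: (-10)(9) − (-3)(7) = -69
V_5→V_6: (-3)(5.5) − (8)(9) = -88.5
V_6→V_1: (8)(-1) − (4)(5.5) = -30
Σ = -336.5
Signed area = Σ/2 = -168.25 (negative ⇒ clockwise traversal).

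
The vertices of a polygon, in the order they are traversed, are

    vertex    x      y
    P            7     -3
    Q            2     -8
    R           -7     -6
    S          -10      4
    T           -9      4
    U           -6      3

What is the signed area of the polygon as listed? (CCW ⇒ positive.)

-108

Σ = (-50) + (-68) + (-88) + (-4) + (-3) + (-3) = -216
Signed area = Σ/2 = -108 (negative ⇒ clockwise traversal).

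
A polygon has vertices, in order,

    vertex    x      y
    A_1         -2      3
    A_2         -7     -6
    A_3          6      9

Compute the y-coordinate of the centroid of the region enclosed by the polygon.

Apply the shoelace (surveyor's) formula. First the cross-terms c_i = x_i·y_{i+1} − x_{i+1}·y_i:
  33, -27, 36  ⇒  2A = 42, A = 21.
Then Σ (y_i + y_{i+1})·c_i = 252, so ȳ = 252 / (6·21) = 2.

2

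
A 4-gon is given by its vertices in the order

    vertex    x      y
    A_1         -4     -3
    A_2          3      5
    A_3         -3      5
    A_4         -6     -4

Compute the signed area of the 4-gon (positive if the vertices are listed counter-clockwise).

A_1→A_2: (-4)(5) − (3)(-3) = -11
A_2→A_3: (3)(5) − (-3)(5) = 30
A_3→A_4: (-3)(-4) − (-6)(5) = 42
A_4→A_1: (-6)(-3) − (-4)(-4) = 2
Σ = 63
Signed area = Σ/2 = 31.5 (positive ⇒ counter-clockwise traversal).

31.5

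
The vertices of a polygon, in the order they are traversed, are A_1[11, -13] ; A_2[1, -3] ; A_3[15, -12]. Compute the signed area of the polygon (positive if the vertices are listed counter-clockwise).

Apply Gauss's area formula: 2A = Σ (x_i·y_{i+1} − x_{i+1}·y_i), indices taken mod 3.
A_1→A_2: (11)(-3) − (1)(-13) = -20
A_2→A_3: (1)(-12) − (15)(-3) = 33
A_3→A_1: (15)(-13) − (11)(-12) = -63
Σ = -50
Signed area = Σ/2 = -25 (negative ⇒ clockwise traversal).

-25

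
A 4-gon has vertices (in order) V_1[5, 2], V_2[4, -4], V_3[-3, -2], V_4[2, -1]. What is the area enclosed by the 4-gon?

16

Apply the shoelace (surveyor's) formula: 2A = Σ (x_i·y_{i+1} − x_{i+1}·y_i), indices taken mod 4.
Σ = (-28) + (-20) + (7) + (9) = -32
Area = |Σ|/2 = 16.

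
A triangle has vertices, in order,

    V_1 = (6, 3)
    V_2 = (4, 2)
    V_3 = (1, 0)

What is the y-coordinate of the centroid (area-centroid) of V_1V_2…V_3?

Apply the surveyor's formula. First the cross-terms c_i = x_i·y_{i+1} − x_{i+1}·y_i:
  0, -2, 3  ⇒  2A = 1, A = 0.5.
Then Σ (y_i + y_{i+1})·c_i = 5, so ȳ = 5 / (6·0.5) = 5/3.

5/3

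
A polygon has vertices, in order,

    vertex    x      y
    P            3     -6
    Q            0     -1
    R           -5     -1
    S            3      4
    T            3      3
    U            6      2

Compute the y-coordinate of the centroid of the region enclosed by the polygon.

Apply the surveyor's formula. First the cross-terms c_i = x_i·y_{i+1} − x_{i+1}·y_i:
  -3, -5, -17, -3, -12, -42  ⇒  2A = -82, A = -41.
Then Σ (y_i + y_{i+1})·c_i = 67, so ȳ = 67 / (6·(-41)) = -67/246.

-67/246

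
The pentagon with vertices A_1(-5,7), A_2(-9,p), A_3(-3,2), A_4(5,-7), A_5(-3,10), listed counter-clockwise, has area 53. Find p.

4

The doubled signed area Σ (x_i y_{i+1} − x_{i+1} y_i) is linear in p.
With p=0 it equals 114; the coefficient of p is -2 (from the two edges through A_2).
So -2·p + 114 = 2·53 = 106 ⇒ p = 4.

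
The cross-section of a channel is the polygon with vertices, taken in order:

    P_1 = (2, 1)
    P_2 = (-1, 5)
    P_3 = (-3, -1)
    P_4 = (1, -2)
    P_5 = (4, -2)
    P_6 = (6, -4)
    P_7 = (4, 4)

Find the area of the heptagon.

Apply the shoelace (surveyor's) formula: 2A = Σ (x_i·y_{i+1} − x_{i+1}·y_i), indices taken mod 7.
Σ = (11) + (16) + (7) + (6) + (-4) + (40) + (-4) = 72
Area = |Σ|/2 = 36.

36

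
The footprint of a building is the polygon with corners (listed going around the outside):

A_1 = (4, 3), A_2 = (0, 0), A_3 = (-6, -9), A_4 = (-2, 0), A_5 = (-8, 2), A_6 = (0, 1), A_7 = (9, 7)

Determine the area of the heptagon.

20

Apply the shoelace formula: 2A = Σ (x_i·y_{i+1} − x_{i+1}·y_i), indices taken mod 7.
A_1→A_2: (4)(0) − (0)(3) = 0
A_2→A_3: (0)(-9) − (-6)(0) = 0
A_3→A_4: (-6)(0) − (-2)(-9) = -18
A_4→A_5: (-2)(2) − (-8)(0) = -4
A_5→A_6: (-8)(1) − (0)(2) = -8
A_6→A_7: (0)(7) − (9)(1) = -9
A_7→A_1: (9)(3) − (4)(7) = -1
Σ = -40
Area = |Σ|/2 = 20.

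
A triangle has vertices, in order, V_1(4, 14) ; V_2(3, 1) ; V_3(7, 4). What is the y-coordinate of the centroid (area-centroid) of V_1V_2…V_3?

Apply the surveyor's formula. First the cross-terms c_i = x_i·y_{i+1} − x_{i+1}·y_i:
  -38, 5, 82  ⇒  2A = 49, A = 24.5.
Then Σ (y_i + y_{i+1})·c_i = 931, so ȳ = 931 / (6·24.5) = 19/3.

19/3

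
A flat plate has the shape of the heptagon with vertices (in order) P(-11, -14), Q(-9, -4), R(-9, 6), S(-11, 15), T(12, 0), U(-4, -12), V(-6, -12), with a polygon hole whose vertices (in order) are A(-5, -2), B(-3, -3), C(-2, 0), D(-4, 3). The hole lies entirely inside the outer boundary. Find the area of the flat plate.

308.5

Outer boundary:
Apply Gauss's area formula: 2A = Σ (x_i·y_{i+1} − x_{i+1}·y_i), indices taken mod 7.
Σ = (-82) + (-90) + (-69) + (-180) + (-144) + (-24) + (-48) = -637
Area = |Σ|/2 = 318.5.
Hole:
Cross-terms: 9, -6, -6, 23  ⇒  Σ = 20
Area = |Σ|/2 = 10.
Net area = 318.5 − 10 = 308.5.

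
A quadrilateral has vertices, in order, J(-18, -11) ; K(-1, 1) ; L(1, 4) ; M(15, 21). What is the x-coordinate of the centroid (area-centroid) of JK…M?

-178/105

Apply the surveyor's formula. First the cross-terms c_i = x_i·y_{i+1} − x_{i+1}·y_i:
  -29, -5, -39, 213  ⇒  2A = 140, A = 70.
Then Σ (x_i + x_{i+1})·c_i = -712, so x̄ = -712 / (6·70) = -178/105.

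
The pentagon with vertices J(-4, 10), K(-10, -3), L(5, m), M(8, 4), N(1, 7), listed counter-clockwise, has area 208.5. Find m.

-10

Write out the shoelace sum; only the two edges meeting at L involve m:
2·Area = [((-10)·m − 5·(-3)) + (5·4 − 8·m)] + 202
       = -18·m + 237 = 417
⇒ m = -10.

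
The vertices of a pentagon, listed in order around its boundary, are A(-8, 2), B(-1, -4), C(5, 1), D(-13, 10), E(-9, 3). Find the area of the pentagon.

86.5

Apply the shoelace (surveyor's) formula: 2A = Σ (x_i·y_{i+1} − x_{i+1}·y_i), indices taken mod 5.
Σ = (34) + (19) + (63) + (51) + (6) = 173
Area = |Σ|/2 = 86.5.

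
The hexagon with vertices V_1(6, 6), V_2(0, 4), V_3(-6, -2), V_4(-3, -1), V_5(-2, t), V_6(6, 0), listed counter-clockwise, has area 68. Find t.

-6

The doubled signed area Σ (x_i y_{i+1} − x_{i+1} y_i) is linear in t.
With t=0 it equals 82; the coefficient of t is -9 (from the two edges through V_5).
So -9·t + 82 = 2·68 = 136 ⇒ t = -6.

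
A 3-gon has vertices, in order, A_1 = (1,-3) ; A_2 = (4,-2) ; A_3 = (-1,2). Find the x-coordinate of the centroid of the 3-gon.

Apply the surveyor's formula. First the cross-terms c_i = x_i·y_{i+1} − x_{i+1}·y_i:
  10, 6, 1  ⇒  2A = 17, A = 8.5.
Then Σ (x_i + x_{i+1})·c_i = 68, so x̄ = 68 / (6·8.5) = 4/3.

4/3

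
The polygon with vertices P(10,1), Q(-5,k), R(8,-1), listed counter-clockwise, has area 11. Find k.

-3

The doubled signed area Σ (x_i y_{i+1} − x_{i+1} y_i) is linear in k.
With k=0 it equals 28; the coefficient of k is 2 (from the two edges through Q).
So 2·k + 28 = 2·11 = 22 ⇒ k = -3.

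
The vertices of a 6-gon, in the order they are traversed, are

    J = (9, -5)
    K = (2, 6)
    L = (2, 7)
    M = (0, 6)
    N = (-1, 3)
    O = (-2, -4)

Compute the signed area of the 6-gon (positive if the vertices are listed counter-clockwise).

Σ = (64) + (2) + (12) + (6) + (10) + (46) = 140
Signed area = Σ/2 = 70 (positive ⇒ counter-clockwise traversal).

70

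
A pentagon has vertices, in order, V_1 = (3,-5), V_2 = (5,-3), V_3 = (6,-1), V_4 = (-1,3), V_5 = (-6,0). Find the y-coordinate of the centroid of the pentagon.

-121/141

Apply the surveyor's formula. First the cross-terms c_i = x_i·y_{i+1} − x_{i+1}·y_i:
  16, 13, 17, 18, 30  ⇒  2A = 94, A = 47.
Then Σ (y_i + y_{i+1})·c_i = -242, so ȳ = -242 / (6·47) = -121/141.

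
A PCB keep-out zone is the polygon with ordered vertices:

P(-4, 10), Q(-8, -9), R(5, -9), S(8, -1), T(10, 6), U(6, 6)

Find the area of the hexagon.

Σ = (116) + (117) + (67) + (58) + (24) + (84) = 466
Area = |Σ|/2 = 233.

233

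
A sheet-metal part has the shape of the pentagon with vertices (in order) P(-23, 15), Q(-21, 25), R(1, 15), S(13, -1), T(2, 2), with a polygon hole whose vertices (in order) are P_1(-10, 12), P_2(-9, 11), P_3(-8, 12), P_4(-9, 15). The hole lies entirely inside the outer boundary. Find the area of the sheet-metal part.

342

Outer boundary:
Apply the surveyor's formula: 2A = Σ (x_i·y_{i+1} − x_{i+1}·y_i), indices taken mod 5.
Σ = (-260) + (-340) + (-196) + (28) + (76) = -692
Area = |Σ|/2 = 346.
Hole:
Apply the shoelace (surveyor's) formula: 2A = Σ (x_i·y_{i+1} − x_{i+1}·y_i), indices taken mod 4.
P_1→P_2: (-10)(11) − (-9)(12) = -2
P_2→P_3: (-9)(12) − (-8)(11) = -20
P_3→P_4: (-8)(15) − (-9)(12) = -12
P_4→P_1: (-9)(12) − (-10)(15) = 42
Σ = 8
Area = |Σ|/2 = 4.
Net area = 346 − 4 = 342.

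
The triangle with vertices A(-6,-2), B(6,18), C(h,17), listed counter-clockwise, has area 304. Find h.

Write out the shoelace sum; only the two edges meeting at C involve h:
2·Area = [(6·17 − h·18) + (h·(-2) − (-6)·17)] + -96
       = -20·h + 108 = 608
⇒ h = -25.

-25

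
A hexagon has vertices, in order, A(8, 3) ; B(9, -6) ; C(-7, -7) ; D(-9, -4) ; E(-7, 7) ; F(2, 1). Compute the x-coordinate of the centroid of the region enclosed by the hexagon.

Apply Gauss's area formula. First the cross-terms c_i = x_i·y_{i+1} − x_{i+1}·y_i:
  -75, -105, -35, -91, -21, -2  ⇒  2A = -329, A = -164.5.
Then Σ (x_i + x_{i+1})·c_i = 616, so x̄ = 616 / (6·(-164.5)) = -88/141.

-88/141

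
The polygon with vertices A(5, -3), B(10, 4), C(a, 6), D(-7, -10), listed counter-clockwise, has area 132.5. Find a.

The doubled signed area Σ (x_i y_{i+1} − x_{i+1} y_i) is linear in a.
With a=0 it equals 223; the coefficient of a is -14 (from the two edges through C).
So -14·a + 223 = 2·132.5 = 265 ⇒ a = -3.

-3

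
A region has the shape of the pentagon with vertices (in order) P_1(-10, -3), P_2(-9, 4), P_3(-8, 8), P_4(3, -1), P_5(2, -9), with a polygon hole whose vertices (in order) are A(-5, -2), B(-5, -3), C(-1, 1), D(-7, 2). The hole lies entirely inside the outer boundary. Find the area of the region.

109

Outer boundary:
Apply the surveyor's formula: 2A = Σ (x_i·y_{i+1} − x_{i+1}·y_i), indices taken mod 5.
Σ = (-67) + (-40) + (-16) + (-25) + (-96) = -244
Area = |Σ|/2 = 122.
Hole:
Apply the shoelace formula: 2A = Σ (x_i·y_{i+1} − x_{i+1}·y_i), indices taken mod 4.
Σ = (5) + (-8) + (5) + (24) = 26
Area = |Σ|/2 = 13.
Net area = 122 − 13 = 109.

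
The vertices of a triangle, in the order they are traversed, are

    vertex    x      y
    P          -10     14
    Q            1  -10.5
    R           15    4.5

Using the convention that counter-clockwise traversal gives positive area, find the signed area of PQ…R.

Apply Gauss's area formula: 2A = Σ (x_i·y_{i+1} − x_{i+1}·y_i), indices taken mod 3.
Σ = (91) + (162) + (255) = 508
Signed area = Σ/2 = 254 (positive ⇒ counter-clockwise traversal).

254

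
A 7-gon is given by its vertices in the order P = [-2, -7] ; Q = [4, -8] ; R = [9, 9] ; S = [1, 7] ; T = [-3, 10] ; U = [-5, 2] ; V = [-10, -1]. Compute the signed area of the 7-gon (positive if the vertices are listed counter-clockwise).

Apply the surveyor's formula: 2A = Σ (x_i·y_{i+1} − x_{i+1}·y_i), indices taken mod 7.
Cross-terms: 44, 108, 54, 31, 44, 25, 68  ⇒  Σ = 374
Signed area = Σ/2 = 187 (positive ⇒ counter-clockwise traversal).

187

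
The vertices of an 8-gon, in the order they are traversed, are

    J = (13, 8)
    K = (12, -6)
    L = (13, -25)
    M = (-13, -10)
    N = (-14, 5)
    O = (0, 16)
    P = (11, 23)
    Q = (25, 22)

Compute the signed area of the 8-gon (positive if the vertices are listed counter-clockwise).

Apply the shoelace (surveyor's) formula: 2A = Σ (x_i·y_{i+1} − x_{i+1}·y_i), indices taken mod 8.
J→K: (13)(-6) − (12)(8) = -174
K→L: (12)(-25) − (13)(-6) = -222
L→M: (13)(-10) − (-13)(-25) = -455
M→N: (-13)(5) − (-14)(-10) = -205
N→O: (-14)(16) − (0)(5) = -224
O→P: (0)(23) − (11)(16) = -176
P→Q: (11)(22) − (25)(23) = -333
Q→J: (25)(8) − (13)(22) = -86
Σ = -1875
Signed area = Σ/2 = -937.5 (negative ⇒ clockwise traversal).

-937.5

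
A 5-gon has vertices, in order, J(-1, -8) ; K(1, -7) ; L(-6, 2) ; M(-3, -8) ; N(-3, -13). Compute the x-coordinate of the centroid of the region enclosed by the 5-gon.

-28/11

Apply the surveyor's formula. First the cross-terms c_i = x_i·y_{i+1} − x_{i+1}·y_i:
  15, -40, 54, 15, 11  ⇒  2A = 55, A = 27.5.
Then Σ (x_i + x_{i+1})·c_i = -420, so x̄ = -420 / (6·27.5) = -28/11.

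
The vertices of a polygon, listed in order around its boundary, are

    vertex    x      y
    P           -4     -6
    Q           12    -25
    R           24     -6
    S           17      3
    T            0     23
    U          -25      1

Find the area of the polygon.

997

Apply the shoelace (surveyor's) formula: 2A = Σ (x_i·y_{i+1} − x_{i+1}·y_i), indices taken mod 6.
Σ = (172) + (528) + (174) + (391) + (575) + (154) = 1994
Area = |Σ|/2 = 997.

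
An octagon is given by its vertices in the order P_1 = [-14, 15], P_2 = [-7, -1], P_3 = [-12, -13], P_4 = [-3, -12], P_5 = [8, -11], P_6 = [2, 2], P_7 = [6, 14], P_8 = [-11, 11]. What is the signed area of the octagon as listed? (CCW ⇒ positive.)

Cross-terms: 119, 79, 105, 129, 38, 16, 220, -11  ⇒  Σ = 695
Signed area = Σ/2 = 347.5 (positive ⇒ counter-clockwise traversal).

347.5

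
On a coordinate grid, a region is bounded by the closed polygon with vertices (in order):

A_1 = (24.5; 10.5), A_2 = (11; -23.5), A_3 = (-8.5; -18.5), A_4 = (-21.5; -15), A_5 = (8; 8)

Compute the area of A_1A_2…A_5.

Σ = (-691.25) + (-403.25) + (-270.25) + (-52) + (-112) = -1528.75
Area = |Σ|/2 = 764.375.

764.375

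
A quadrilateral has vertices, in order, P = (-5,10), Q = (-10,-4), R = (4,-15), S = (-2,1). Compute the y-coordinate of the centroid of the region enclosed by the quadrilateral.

-149/49

Apply the shoelace formula. First the cross-terms c_i = x_i·y_{i+1} − x_{i+1}·y_i:
  120, 166, -26, -15  ⇒  2A = 245, A = 122.5.
Then Σ (y_i + y_{i+1})·c_i = -2235, so ȳ = -2235 / (6·122.5) = -149/49.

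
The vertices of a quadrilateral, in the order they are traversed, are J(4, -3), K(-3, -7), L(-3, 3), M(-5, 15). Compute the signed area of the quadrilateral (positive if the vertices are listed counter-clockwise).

-71

J→K: (4)(-7) − (-3)(-3) = -37
K→L: (-3)(3) − (-3)(-7) = -30
L→M: (-3)(15) − (-5)(3) = -30
M→J: (-5)(-3) − (4)(15) = -45
Σ = -142
Signed area = Σ/2 = -71 (negative ⇒ clockwise traversal).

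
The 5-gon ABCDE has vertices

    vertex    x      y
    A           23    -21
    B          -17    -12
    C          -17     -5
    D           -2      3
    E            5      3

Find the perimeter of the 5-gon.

|AB| = √((-40)² + (9)²) = √1681 = 41
|BC| = √((0)² + (7)²) = √49 = 7
|CD| = √((15)² + (8)²) = √289 = 17
|DE| = √((7)² + (0)²) = √49 = 7
|EA| = √((18)² + (-24)²) = √900 = 30
Perimeter = 41 + 7 + 17 + 7 + 30 = 102.

102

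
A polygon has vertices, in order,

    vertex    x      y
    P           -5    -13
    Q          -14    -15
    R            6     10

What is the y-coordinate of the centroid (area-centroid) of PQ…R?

-6

Apply the surveyor's formula. First the cross-terms c_i = x_i·y_{i+1} − x_{i+1}·y_i:
  -107, -50, -28  ⇒  2A = -185, A = -92.5.
Then Σ (y_i + y_{i+1})·c_i = 3330, so ȳ = 3330 / (6·(-92.5)) = -6.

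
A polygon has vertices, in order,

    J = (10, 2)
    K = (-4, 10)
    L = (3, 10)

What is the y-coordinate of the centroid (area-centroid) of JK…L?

22/3

Apply the shoelace (surveyor's) formula. First the cross-terms c_i = x_i·y_{i+1} − x_{i+1}·y_i:
  108, -70, -94  ⇒  2A = -56, A = -28.
Then Σ (y_i + y_{i+1})·c_i = -1232, so ȳ = -1232 / (6·(-28)) = 22/3.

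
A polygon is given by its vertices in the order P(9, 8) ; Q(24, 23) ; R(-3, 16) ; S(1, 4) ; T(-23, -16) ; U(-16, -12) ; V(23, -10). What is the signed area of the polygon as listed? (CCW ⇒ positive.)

Cross-terms: 15, 453, -28, 76, 20, 436, 274  ⇒  Σ = 1246
Signed area = Σ/2 = 623 (positive ⇒ counter-clockwise traversal).

623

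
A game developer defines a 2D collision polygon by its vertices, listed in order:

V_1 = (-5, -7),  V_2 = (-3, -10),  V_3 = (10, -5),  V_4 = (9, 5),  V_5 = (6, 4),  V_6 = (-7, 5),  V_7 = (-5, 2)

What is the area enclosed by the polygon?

Apply Gauss's area formula: 2A = Σ (x_i·y_{i+1} − x_{i+1}·y_i), indices taken mod 7.
V_1→V_2: (-5)(-10) − (-3)(-7) = 29
V_2→V_3: (-3)(-5) − (10)(-10) = 115
V_3→V_4: (10)(5) − (9)(-5) = 95
V_4→V_5: (9)(4) − (6)(5) = 6
V_5→V_6: (6)(5) − (-7)(4) = 58
V_6→V_7: (-7)(2) − (-5)(5) = 11
V_7→V_1: (-5)(-7) − (-5)(2) = 45
Σ = 359
Area = |Σ|/2 = 179.5.

179.5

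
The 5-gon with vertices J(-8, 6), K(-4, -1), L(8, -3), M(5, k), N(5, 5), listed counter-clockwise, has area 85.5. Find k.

Write out the shoelace sum; only the two edges meeting at M involve k:
2·Area = [(8·k − 5·(-3)) + (5·5 − 5·k)] + 122
       = 3·k + 162 = 171
⇒ k = 3.

3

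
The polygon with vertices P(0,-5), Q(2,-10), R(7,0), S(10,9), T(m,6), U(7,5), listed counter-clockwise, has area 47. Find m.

8

Write out the shoelace sum; only the two edges meeting at T involve m:
2·Area = [(10·6 − m·9) + (m·5 − 7·6)] + 108
       = -4·m + 126 = 94
⇒ m = 8.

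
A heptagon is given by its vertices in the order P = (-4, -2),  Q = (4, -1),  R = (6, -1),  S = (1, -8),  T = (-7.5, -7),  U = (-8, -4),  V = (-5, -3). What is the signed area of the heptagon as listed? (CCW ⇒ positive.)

-62

Apply the shoelace formula: 2A = Σ (x_i·y_{i+1} − x_{i+1}·y_i), indices taken mod 7.
P→Q: (-4)(-1) − (4)(-2) = 12
Q→R: (4)(-1) − (6)(-1) = 2
R→S: (6)(-8) − (1)(-1) = -47
S→T: (1)(-7) − (-7.5)(-8) = -67
T→U: (-7.5)(-4) − (-8)(-7) = -26
U→V: (-8)(-3) − (-5)(-4) = 4
V→P: (-5)(-2) − (-4)(-3) = -2
Σ = -124
Signed area = Σ/2 = -62 (negative ⇒ clockwise traversal).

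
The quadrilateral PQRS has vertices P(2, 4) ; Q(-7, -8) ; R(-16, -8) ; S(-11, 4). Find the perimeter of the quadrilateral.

|PQ| = √((-9)² + (-12)²) = √225 = 15
|QR| = √((-9)² + (0)²) = √81 = 9
|RS| = √((5)² + (12)²) = √169 = 13
|SP| = √((13)² + (0)²) = √169 = 13
Perimeter = 15 + 9 + 13 + 13 = 50.

50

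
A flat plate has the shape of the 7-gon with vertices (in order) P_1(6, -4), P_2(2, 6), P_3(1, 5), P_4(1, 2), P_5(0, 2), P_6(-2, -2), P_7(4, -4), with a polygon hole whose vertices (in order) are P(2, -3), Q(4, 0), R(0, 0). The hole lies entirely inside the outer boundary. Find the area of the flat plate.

31.5

Outer boundary:
Apply Gauss's area formula: 2A = Σ (x_i·y_{i+1} − x_{i+1}·y_i), indices taken mod 7.
Σ = (44) + (4) + (-3) + (2) + (4) + (16) + (8) = 75
Area = |Σ|/2 = 37.5.
Hole:
Apply the shoelace formula: 2A = Σ (x_i·y_{i+1} − x_{i+1}·y_i), indices taken mod 3.
P→Q: (2)(0) − (4)(-3) = 12
Q→R: (4)(0) − (0)(0) = 0
R→P: (0)(-3) − (2)(0) = 0
Σ = 12
Area = |Σ|/2 = 6.
Net area = 37.5 − 6 = 31.5.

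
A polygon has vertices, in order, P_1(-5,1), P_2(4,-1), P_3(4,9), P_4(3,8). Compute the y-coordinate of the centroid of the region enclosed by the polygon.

Apply the surveyor's formula. First the cross-terms c_i = x_i·y_{i+1} − x_{i+1}·y_i:
  1, 40, 5, 43  ⇒  2A = 89, A = 44.5.
Then Σ (y_i + y_{i+1})·c_i = 792, so ȳ = 792 / (6·44.5) = 264/89.

264/89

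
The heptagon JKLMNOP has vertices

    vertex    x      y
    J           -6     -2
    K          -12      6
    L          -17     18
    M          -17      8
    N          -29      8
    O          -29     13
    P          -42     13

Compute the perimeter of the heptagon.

102

|JK| = √((-6)² + (8)²) = √100 = 10
|KL| = √((-5)² + (12)²) = √169 = 13
|LM| = √((0)² + (-10)²) = √100 = 10
|MN| = √((-12)² + (0)²) = √144 = 12
|NO| = √((0)² + (5)²) = √25 = 5
|OP| = √((-13)² + (0)²) = √169 = 13
|PJ| = √((36)² + (-15)²) = √1521 = 39
Perimeter = 10 + 13 + 10 + 12 + 5 + 13 + 39 = 102.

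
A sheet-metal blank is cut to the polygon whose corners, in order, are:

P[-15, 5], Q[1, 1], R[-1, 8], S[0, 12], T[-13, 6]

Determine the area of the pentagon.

79

Apply the shoelace formula: 2A = Σ (x_i·y_{i+1} − x_{i+1}·y_i), indices taken mod 5.
P→Q: (-15)(1) − (1)(5) = -20
Q→R: (1)(8) − (-1)(1) = 9
R→S: (-1)(12) − (0)(8) = -12
S→T: (0)(6) − (-13)(12) = 156
T→P: (-13)(5) − (-15)(6) = 25
Σ = 158
Area = |Σ|/2 = 79.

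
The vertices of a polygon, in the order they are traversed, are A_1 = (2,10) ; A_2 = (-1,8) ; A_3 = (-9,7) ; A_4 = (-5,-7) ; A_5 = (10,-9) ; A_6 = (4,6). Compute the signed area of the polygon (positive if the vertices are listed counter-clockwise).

214

Apply the shoelace (surveyor's) formula: 2A = Σ (x_i·y_{i+1} − x_{i+1}·y_i), indices taken mod 6.
Σ = (26) + (65) + (98) + (115) + (96) + (28) = 428
Signed area = Σ/2 = 214 (positive ⇒ counter-clockwise traversal).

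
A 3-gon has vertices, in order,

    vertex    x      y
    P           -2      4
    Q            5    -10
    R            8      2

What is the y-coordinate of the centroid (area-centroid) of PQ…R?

Apply the shoelace formula. First the cross-terms c_i = x_i·y_{i+1} − x_{i+1}·y_i:
  0, 90, 36  ⇒  2A = 126, A = 63.
Then Σ (y_i + y_{i+1})·c_i = -504, so ȳ = -504 / (6·63) = -4/3.

-4/3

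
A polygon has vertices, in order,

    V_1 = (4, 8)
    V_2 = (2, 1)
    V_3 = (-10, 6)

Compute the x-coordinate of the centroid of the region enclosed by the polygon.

Apply the surveyor's formula. First the cross-terms c_i = x_i·y_{i+1} − x_{i+1}·y_i:
  -12, 22, -104  ⇒  2A = -94, A = -47.
Then Σ (x_i + x_{i+1})·c_i = 376, so x̄ = 376 / (6·(-47)) = -4/3.

-4/3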